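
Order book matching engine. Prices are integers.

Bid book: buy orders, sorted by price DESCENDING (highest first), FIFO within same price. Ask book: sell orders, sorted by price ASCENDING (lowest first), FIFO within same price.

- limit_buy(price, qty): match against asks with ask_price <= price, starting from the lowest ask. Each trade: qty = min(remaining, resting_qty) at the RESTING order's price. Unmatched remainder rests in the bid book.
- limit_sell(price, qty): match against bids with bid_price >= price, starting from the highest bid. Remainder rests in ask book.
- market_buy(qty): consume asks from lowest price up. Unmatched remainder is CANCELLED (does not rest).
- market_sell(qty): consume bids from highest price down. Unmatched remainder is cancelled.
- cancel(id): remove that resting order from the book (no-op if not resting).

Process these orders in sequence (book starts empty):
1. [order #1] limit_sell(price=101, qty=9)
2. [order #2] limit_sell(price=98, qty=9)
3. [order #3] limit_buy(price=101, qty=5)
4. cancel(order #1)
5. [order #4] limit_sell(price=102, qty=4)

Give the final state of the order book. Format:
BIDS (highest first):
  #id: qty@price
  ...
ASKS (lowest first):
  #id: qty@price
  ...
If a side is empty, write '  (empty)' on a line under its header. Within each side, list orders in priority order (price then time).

After op 1 [order #1] limit_sell(price=101, qty=9): fills=none; bids=[-] asks=[#1:9@101]
After op 2 [order #2] limit_sell(price=98, qty=9): fills=none; bids=[-] asks=[#2:9@98 #1:9@101]
After op 3 [order #3] limit_buy(price=101, qty=5): fills=#3x#2:5@98; bids=[-] asks=[#2:4@98 #1:9@101]
After op 4 cancel(order #1): fills=none; bids=[-] asks=[#2:4@98]
After op 5 [order #4] limit_sell(price=102, qty=4): fills=none; bids=[-] asks=[#2:4@98 #4:4@102]

Answer: BIDS (highest first):
  (empty)
ASKS (lowest first):
  #2: 4@98
  #4: 4@102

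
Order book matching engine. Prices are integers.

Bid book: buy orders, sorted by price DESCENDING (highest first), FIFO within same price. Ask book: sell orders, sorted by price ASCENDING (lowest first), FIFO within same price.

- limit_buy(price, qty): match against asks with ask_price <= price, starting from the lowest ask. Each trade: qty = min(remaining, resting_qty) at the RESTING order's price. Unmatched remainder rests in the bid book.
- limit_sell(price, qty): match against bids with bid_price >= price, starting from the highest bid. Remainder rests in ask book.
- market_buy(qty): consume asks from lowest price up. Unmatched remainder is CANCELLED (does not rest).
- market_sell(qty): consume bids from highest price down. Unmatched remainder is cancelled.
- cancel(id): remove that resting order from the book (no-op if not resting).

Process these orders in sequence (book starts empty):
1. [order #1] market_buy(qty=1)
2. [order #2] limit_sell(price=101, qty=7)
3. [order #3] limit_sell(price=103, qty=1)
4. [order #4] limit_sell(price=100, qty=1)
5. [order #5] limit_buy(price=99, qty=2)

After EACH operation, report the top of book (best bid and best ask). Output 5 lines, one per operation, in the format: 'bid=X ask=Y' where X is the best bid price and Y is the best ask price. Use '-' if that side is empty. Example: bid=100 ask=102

After op 1 [order #1] market_buy(qty=1): fills=none; bids=[-] asks=[-]
After op 2 [order #2] limit_sell(price=101, qty=7): fills=none; bids=[-] asks=[#2:7@101]
After op 3 [order #3] limit_sell(price=103, qty=1): fills=none; bids=[-] asks=[#2:7@101 #3:1@103]
After op 4 [order #4] limit_sell(price=100, qty=1): fills=none; bids=[-] asks=[#4:1@100 #2:7@101 #3:1@103]
After op 5 [order #5] limit_buy(price=99, qty=2): fills=none; bids=[#5:2@99] asks=[#4:1@100 #2:7@101 #3:1@103]

Answer: bid=- ask=-
bid=- ask=101
bid=- ask=101
bid=- ask=100
bid=99 ask=100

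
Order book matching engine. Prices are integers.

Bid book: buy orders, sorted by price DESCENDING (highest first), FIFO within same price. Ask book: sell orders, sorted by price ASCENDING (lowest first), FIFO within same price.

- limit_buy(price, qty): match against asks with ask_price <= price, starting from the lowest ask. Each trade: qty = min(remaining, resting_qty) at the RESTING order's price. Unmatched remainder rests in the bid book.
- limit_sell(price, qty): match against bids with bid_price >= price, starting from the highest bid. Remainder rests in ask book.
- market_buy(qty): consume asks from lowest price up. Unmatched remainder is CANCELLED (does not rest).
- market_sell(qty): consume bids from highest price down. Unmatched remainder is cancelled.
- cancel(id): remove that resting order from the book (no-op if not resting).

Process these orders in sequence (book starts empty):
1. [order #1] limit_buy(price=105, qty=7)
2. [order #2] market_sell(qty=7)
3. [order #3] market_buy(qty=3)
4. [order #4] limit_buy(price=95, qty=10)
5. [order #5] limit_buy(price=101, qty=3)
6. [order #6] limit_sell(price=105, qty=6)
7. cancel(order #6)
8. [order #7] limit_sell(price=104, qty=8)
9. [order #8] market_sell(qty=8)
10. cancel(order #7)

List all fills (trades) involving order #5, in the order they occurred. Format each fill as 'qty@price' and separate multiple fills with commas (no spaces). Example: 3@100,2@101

After op 1 [order #1] limit_buy(price=105, qty=7): fills=none; bids=[#1:7@105] asks=[-]
After op 2 [order #2] market_sell(qty=7): fills=#1x#2:7@105; bids=[-] asks=[-]
After op 3 [order #3] market_buy(qty=3): fills=none; bids=[-] asks=[-]
After op 4 [order #4] limit_buy(price=95, qty=10): fills=none; bids=[#4:10@95] asks=[-]
After op 5 [order #5] limit_buy(price=101, qty=3): fills=none; bids=[#5:3@101 #4:10@95] asks=[-]
After op 6 [order #6] limit_sell(price=105, qty=6): fills=none; bids=[#5:3@101 #4:10@95] asks=[#6:6@105]
After op 7 cancel(order #6): fills=none; bids=[#5:3@101 #4:10@95] asks=[-]
After op 8 [order #7] limit_sell(price=104, qty=8): fills=none; bids=[#5:3@101 #4:10@95] asks=[#7:8@104]
After op 9 [order #8] market_sell(qty=8): fills=#5x#8:3@101 #4x#8:5@95; bids=[#4:5@95] asks=[#7:8@104]
After op 10 cancel(order #7): fills=none; bids=[#4:5@95] asks=[-]

Answer: 3@101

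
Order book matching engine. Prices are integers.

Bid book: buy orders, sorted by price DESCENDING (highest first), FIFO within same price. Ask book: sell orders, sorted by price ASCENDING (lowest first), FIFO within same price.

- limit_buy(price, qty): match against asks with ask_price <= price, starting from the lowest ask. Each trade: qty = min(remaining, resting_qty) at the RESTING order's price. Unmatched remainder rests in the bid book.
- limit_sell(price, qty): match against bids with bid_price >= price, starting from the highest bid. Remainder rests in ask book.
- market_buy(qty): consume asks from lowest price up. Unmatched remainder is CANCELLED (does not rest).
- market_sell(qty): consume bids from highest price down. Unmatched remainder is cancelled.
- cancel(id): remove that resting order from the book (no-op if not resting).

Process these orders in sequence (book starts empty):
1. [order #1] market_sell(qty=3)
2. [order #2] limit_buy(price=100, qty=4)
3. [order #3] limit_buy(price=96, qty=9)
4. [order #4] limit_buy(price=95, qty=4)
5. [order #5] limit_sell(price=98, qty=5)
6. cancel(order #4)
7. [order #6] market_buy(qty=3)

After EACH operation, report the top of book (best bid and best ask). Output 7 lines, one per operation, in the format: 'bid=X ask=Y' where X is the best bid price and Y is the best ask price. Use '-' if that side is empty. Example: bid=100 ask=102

Answer: bid=- ask=-
bid=100 ask=-
bid=100 ask=-
bid=100 ask=-
bid=96 ask=98
bid=96 ask=98
bid=96 ask=-

Derivation:
After op 1 [order #1] market_sell(qty=3): fills=none; bids=[-] asks=[-]
After op 2 [order #2] limit_buy(price=100, qty=4): fills=none; bids=[#2:4@100] asks=[-]
After op 3 [order #3] limit_buy(price=96, qty=9): fills=none; bids=[#2:4@100 #3:9@96] asks=[-]
After op 4 [order #4] limit_buy(price=95, qty=4): fills=none; bids=[#2:4@100 #3:9@96 #4:4@95] asks=[-]
After op 5 [order #5] limit_sell(price=98, qty=5): fills=#2x#5:4@100; bids=[#3:9@96 #4:4@95] asks=[#5:1@98]
After op 6 cancel(order #4): fills=none; bids=[#3:9@96] asks=[#5:1@98]
After op 7 [order #6] market_buy(qty=3): fills=#6x#5:1@98; bids=[#3:9@96] asks=[-]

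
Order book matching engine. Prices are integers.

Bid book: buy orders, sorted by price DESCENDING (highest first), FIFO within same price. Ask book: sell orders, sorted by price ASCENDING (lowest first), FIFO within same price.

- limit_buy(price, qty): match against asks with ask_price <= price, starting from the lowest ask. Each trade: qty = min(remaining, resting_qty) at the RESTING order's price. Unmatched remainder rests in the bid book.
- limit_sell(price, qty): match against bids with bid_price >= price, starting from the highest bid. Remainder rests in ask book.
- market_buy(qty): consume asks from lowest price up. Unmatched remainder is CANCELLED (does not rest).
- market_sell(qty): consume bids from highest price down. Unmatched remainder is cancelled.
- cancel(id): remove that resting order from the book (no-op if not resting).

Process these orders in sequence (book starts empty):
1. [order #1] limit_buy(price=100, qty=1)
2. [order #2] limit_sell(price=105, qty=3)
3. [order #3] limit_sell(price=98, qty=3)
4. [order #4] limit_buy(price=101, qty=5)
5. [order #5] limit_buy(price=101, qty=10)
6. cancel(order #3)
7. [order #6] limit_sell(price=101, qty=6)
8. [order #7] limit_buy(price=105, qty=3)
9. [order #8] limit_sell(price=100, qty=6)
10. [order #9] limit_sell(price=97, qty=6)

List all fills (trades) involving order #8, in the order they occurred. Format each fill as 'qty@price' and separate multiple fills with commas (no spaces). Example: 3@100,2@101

After op 1 [order #1] limit_buy(price=100, qty=1): fills=none; bids=[#1:1@100] asks=[-]
After op 2 [order #2] limit_sell(price=105, qty=3): fills=none; bids=[#1:1@100] asks=[#2:3@105]
After op 3 [order #3] limit_sell(price=98, qty=3): fills=#1x#3:1@100; bids=[-] asks=[#3:2@98 #2:3@105]
After op 4 [order #4] limit_buy(price=101, qty=5): fills=#4x#3:2@98; bids=[#4:3@101] asks=[#2:3@105]
After op 5 [order #5] limit_buy(price=101, qty=10): fills=none; bids=[#4:3@101 #5:10@101] asks=[#2:3@105]
After op 6 cancel(order #3): fills=none; bids=[#4:3@101 #5:10@101] asks=[#2:3@105]
After op 7 [order #6] limit_sell(price=101, qty=6): fills=#4x#6:3@101 #5x#6:3@101; bids=[#5:7@101] asks=[#2:3@105]
After op 8 [order #7] limit_buy(price=105, qty=3): fills=#7x#2:3@105; bids=[#5:7@101] asks=[-]
After op 9 [order #8] limit_sell(price=100, qty=6): fills=#5x#8:6@101; bids=[#5:1@101] asks=[-]
After op 10 [order #9] limit_sell(price=97, qty=6): fills=#5x#9:1@101; bids=[-] asks=[#9:5@97]

Answer: 6@101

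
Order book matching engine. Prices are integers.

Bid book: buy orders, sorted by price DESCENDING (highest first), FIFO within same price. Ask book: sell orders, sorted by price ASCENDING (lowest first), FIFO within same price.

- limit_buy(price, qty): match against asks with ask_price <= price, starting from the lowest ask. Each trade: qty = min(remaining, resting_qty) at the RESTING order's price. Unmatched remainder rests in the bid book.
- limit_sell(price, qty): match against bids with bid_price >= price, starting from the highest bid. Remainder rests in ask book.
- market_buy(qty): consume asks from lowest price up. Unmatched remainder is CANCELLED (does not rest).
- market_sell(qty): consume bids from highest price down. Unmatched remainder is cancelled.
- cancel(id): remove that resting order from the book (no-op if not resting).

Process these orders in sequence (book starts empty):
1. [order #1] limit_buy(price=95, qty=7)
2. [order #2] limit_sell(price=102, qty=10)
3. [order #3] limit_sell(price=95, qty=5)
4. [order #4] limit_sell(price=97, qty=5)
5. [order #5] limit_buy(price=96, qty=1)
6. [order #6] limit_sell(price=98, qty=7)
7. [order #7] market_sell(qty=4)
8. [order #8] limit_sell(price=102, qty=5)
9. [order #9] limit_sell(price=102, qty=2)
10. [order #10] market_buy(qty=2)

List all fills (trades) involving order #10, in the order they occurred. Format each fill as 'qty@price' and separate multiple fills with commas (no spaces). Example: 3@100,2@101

Answer: 2@97

Derivation:
After op 1 [order #1] limit_buy(price=95, qty=7): fills=none; bids=[#1:7@95] asks=[-]
After op 2 [order #2] limit_sell(price=102, qty=10): fills=none; bids=[#1:7@95] asks=[#2:10@102]
After op 3 [order #3] limit_sell(price=95, qty=5): fills=#1x#3:5@95; bids=[#1:2@95] asks=[#2:10@102]
After op 4 [order #4] limit_sell(price=97, qty=5): fills=none; bids=[#1:2@95] asks=[#4:5@97 #2:10@102]
After op 5 [order #5] limit_buy(price=96, qty=1): fills=none; bids=[#5:1@96 #1:2@95] asks=[#4:5@97 #2:10@102]
After op 6 [order #6] limit_sell(price=98, qty=7): fills=none; bids=[#5:1@96 #1:2@95] asks=[#4:5@97 #6:7@98 #2:10@102]
After op 7 [order #7] market_sell(qty=4): fills=#5x#7:1@96 #1x#7:2@95; bids=[-] asks=[#4:5@97 #6:7@98 #2:10@102]
After op 8 [order #8] limit_sell(price=102, qty=5): fills=none; bids=[-] asks=[#4:5@97 #6:7@98 #2:10@102 #8:5@102]
After op 9 [order #9] limit_sell(price=102, qty=2): fills=none; bids=[-] asks=[#4:5@97 #6:7@98 #2:10@102 #8:5@102 #9:2@102]
After op 10 [order #10] market_buy(qty=2): fills=#10x#4:2@97; bids=[-] asks=[#4:3@97 #6:7@98 #2:10@102 #8:5@102 #9:2@102]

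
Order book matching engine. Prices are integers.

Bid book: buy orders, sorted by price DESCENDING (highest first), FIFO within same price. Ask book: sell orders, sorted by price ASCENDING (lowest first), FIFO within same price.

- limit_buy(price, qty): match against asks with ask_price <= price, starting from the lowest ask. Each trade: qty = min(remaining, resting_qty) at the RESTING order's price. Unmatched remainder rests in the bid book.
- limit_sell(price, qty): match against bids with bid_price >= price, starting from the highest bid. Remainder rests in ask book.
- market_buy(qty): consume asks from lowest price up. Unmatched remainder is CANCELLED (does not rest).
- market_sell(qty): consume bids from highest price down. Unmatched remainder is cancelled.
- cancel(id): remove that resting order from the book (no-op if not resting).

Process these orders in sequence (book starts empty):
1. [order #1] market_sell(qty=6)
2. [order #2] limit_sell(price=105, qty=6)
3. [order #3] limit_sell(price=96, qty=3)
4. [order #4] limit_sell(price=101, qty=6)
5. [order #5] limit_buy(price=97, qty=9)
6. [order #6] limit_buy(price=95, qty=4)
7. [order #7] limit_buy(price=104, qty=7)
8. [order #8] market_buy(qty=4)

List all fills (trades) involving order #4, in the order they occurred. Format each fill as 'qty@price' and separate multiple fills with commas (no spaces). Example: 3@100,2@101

After op 1 [order #1] market_sell(qty=6): fills=none; bids=[-] asks=[-]
After op 2 [order #2] limit_sell(price=105, qty=6): fills=none; bids=[-] asks=[#2:6@105]
After op 3 [order #3] limit_sell(price=96, qty=3): fills=none; bids=[-] asks=[#3:3@96 #2:6@105]
After op 4 [order #4] limit_sell(price=101, qty=6): fills=none; bids=[-] asks=[#3:3@96 #4:6@101 #2:6@105]
After op 5 [order #5] limit_buy(price=97, qty=9): fills=#5x#3:3@96; bids=[#5:6@97] asks=[#4:6@101 #2:6@105]
After op 6 [order #6] limit_buy(price=95, qty=4): fills=none; bids=[#5:6@97 #6:4@95] asks=[#4:6@101 #2:6@105]
After op 7 [order #7] limit_buy(price=104, qty=7): fills=#7x#4:6@101; bids=[#7:1@104 #5:6@97 #6:4@95] asks=[#2:6@105]
After op 8 [order #8] market_buy(qty=4): fills=#8x#2:4@105; bids=[#7:1@104 #5:6@97 #6:4@95] asks=[#2:2@105]

Answer: 6@101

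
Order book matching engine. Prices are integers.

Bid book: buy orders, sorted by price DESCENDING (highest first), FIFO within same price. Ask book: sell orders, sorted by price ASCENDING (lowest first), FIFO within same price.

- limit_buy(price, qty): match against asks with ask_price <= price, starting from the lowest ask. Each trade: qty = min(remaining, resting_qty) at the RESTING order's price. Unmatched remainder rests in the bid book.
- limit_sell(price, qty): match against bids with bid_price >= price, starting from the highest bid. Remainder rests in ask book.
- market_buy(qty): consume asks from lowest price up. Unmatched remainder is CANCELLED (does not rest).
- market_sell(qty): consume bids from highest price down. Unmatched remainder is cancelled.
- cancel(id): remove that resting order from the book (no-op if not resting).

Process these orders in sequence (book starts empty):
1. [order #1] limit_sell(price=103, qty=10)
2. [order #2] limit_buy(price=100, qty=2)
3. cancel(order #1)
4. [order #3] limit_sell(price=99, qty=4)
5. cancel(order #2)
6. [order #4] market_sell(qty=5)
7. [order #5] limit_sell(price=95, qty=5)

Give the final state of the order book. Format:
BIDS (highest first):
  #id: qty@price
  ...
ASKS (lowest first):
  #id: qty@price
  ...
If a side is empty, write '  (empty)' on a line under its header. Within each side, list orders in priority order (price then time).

After op 1 [order #1] limit_sell(price=103, qty=10): fills=none; bids=[-] asks=[#1:10@103]
After op 2 [order #2] limit_buy(price=100, qty=2): fills=none; bids=[#2:2@100] asks=[#1:10@103]
After op 3 cancel(order #1): fills=none; bids=[#2:2@100] asks=[-]
After op 4 [order #3] limit_sell(price=99, qty=4): fills=#2x#3:2@100; bids=[-] asks=[#3:2@99]
After op 5 cancel(order #2): fills=none; bids=[-] asks=[#3:2@99]
After op 6 [order #4] market_sell(qty=5): fills=none; bids=[-] asks=[#3:2@99]
After op 7 [order #5] limit_sell(price=95, qty=5): fills=none; bids=[-] asks=[#5:5@95 #3:2@99]

Answer: BIDS (highest first):
  (empty)
ASKS (lowest first):
  #5: 5@95
  #3: 2@99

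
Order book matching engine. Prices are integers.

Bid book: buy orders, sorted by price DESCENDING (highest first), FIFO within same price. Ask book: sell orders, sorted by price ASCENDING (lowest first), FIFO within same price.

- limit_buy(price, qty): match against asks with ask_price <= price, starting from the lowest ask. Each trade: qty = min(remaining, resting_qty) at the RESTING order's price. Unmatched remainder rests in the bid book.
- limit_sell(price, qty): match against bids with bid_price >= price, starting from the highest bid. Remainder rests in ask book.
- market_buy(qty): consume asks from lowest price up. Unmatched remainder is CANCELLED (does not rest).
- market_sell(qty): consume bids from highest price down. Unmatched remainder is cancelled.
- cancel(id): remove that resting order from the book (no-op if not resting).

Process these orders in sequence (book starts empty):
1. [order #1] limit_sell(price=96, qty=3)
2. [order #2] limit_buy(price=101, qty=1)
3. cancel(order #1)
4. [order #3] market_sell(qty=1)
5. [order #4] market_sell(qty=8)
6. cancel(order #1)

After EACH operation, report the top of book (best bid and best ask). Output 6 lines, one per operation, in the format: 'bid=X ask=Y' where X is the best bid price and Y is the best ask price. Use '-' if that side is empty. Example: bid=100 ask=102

After op 1 [order #1] limit_sell(price=96, qty=3): fills=none; bids=[-] asks=[#1:3@96]
After op 2 [order #2] limit_buy(price=101, qty=1): fills=#2x#1:1@96; bids=[-] asks=[#1:2@96]
After op 3 cancel(order #1): fills=none; bids=[-] asks=[-]
After op 4 [order #3] market_sell(qty=1): fills=none; bids=[-] asks=[-]
After op 5 [order #4] market_sell(qty=8): fills=none; bids=[-] asks=[-]
After op 6 cancel(order #1): fills=none; bids=[-] asks=[-]

Answer: bid=- ask=96
bid=- ask=96
bid=- ask=-
bid=- ask=-
bid=- ask=-
bid=- ask=-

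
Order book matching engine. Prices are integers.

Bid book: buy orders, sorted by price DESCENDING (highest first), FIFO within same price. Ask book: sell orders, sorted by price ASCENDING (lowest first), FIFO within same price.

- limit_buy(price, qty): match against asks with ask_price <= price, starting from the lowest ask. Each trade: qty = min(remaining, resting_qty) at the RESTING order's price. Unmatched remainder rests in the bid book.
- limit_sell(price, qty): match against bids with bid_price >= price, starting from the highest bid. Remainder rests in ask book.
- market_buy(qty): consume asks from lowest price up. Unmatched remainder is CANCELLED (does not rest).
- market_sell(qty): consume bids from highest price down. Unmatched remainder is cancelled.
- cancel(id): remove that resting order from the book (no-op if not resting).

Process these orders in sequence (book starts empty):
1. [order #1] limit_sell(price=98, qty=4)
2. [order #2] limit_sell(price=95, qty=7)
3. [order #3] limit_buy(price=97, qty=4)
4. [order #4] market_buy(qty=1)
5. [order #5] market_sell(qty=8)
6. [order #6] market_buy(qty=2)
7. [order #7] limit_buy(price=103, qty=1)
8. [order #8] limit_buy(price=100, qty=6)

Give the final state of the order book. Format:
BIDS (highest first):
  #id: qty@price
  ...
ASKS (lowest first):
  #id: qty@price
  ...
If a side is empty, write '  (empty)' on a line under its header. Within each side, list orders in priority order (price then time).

After op 1 [order #1] limit_sell(price=98, qty=4): fills=none; bids=[-] asks=[#1:4@98]
After op 2 [order #2] limit_sell(price=95, qty=7): fills=none; bids=[-] asks=[#2:7@95 #1:4@98]
After op 3 [order #3] limit_buy(price=97, qty=4): fills=#3x#2:4@95; bids=[-] asks=[#2:3@95 #1:4@98]
After op 4 [order #4] market_buy(qty=1): fills=#4x#2:1@95; bids=[-] asks=[#2:2@95 #1:4@98]
After op 5 [order #5] market_sell(qty=8): fills=none; bids=[-] asks=[#2:2@95 #1:4@98]
After op 6 [order #6] market_buy(qty=2): fills=#6x#2:2@95; bids=[-] asks=[#1:4@98]
After op 7 [order #7] limit_buy(price=103, qty=1): fills=#7x#1:1@98; bids=[-] asks=[#1:3@98]
After op 8 [order #8] limit_buy(price=100, qty=6): fills=#8x#1:3@98; bids=[#8:3@100] asks=[-]

Answer: BIDS (highest first):
  #8: 3@100
ASKS (lowest first):
  (empty)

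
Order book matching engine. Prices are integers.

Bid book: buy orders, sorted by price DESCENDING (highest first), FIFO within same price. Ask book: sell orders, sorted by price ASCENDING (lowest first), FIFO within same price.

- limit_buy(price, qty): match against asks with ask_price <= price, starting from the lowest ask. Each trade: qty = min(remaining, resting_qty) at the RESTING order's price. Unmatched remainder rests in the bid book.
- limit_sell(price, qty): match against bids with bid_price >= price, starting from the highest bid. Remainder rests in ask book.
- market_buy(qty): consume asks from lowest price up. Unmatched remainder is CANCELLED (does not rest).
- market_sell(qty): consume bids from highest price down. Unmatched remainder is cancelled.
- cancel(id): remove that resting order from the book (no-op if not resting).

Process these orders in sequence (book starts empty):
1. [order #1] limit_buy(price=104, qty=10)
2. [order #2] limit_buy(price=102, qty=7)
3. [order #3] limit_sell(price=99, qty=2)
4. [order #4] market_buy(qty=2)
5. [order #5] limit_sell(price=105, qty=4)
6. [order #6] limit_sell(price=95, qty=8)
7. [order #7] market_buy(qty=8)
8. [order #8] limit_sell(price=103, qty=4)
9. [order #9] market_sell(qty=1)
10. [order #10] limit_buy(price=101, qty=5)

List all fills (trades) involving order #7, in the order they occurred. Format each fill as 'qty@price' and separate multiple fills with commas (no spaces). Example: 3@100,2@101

Answer: 4@105

Derivation:
After op 1 [order #1] limit_buy(price=104, qty=10): fills=none; bids=[#1:10@104] asks=[-]
After op 2 [order #2] limit_buy(price=102, qty=7): fills=none; bids=[#1:10@104 #2:7@102] asks=[-]
After op 3 [order #3] limit_sell(price=99, qty=2): fills=#1x#3:2@104; bids=[#1:8@104 #2:7@102] asks=[-]
After op 4 [order #4] market_buy(qty=2): fills=none; bids=[#1:8@104 #2:7@102] asks=[-]
After op 5 [order #5] limit_sell(price=105, qty=4): fills=none; bids=[#1:8@104 #2:7@102] asks=[#5:4@105]
After op 6 [order #6] limit_sell(price=95, qty=8): fills=#1x#6:8@104; bids=[#2:7@102] asks=[#5:4@105]
After op 7 [order #7] market_buy(qty=8): fills=#7x#5:4@105; bids=[#2:7@102] asks=[-]
After op 8 [order #8] limit_sell(price=103, qty=4): fills=none; bids=[#2:7@102] asks=[#8:4@103]
After op 9 [order #9] market_sell(qty=1): fills=#2x#9:1@102; bids=[#2:6@102] asks=[#8:4@103]
After op 10 [order #10] limit_buy(price=101, qty=5): fills=none; bids=[#2:6@102 #10:5@101] asks=[#8:4@103]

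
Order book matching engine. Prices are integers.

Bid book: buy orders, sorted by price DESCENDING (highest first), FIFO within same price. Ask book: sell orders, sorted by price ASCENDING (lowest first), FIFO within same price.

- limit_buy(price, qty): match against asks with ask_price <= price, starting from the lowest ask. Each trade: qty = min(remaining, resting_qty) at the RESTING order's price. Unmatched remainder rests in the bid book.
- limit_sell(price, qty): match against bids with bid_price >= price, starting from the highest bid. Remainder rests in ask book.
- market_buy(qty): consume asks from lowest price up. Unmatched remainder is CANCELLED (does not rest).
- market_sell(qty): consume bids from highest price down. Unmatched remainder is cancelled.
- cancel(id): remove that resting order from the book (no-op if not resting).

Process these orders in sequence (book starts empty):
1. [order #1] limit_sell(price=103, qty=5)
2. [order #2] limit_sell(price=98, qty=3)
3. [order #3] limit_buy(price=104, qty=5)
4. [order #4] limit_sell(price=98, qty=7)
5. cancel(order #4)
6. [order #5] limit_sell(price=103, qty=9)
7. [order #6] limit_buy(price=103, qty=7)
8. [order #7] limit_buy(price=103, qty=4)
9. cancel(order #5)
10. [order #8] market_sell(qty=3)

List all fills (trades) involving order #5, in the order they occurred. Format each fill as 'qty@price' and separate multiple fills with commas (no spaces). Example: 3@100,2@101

Answer: 4@103,4@103

Derivation:
After op 1 [order #1] limit_sell(price=103, qty=5): fills=none; bids=[-] asks=[#1:5@103]
After op 2 [order #2] limit_sell(price=98, qty=3): fills=none; bids=[-] asks=[#2:3@98 #1:5@103]
After op 3 [order #3] limit_buy(price=104, qty=5): fills=#3x#2:3@98 #3x#1:2@103; bids=[-] asks=[#1:3@103]
After op 4 [order #4] limit_sell(price=98, qty=7): fills=none; bids=[-] asks=[#4:7@98 #1:3@103]
After op 5 cancel(order #4): fills=none; bids=[-] asks=[#1:3@103]
After op 6 [order #5] limit_sell(price=103, qty=9): fills=none; bids=[-] asks=[#1:3@103 #5:9@103]
After op 7 [order #6] limit_buy(price=103, qty=7): fills=#6x#1:3@103 #6x#5:4@103; bids=[-] asks=[#5:5@103]
After op 8 [order #7] limit_buy(price=103, qty=4): fills=#7x#5:4@103; bids=[-] asks=[#5:1@103]
After op 9 cancel(order #5): fills=none; bids=[-] asks=[-]
After op 10 [order #8] market_sell(qty=3): fills=none; bids=[-] asks=[-]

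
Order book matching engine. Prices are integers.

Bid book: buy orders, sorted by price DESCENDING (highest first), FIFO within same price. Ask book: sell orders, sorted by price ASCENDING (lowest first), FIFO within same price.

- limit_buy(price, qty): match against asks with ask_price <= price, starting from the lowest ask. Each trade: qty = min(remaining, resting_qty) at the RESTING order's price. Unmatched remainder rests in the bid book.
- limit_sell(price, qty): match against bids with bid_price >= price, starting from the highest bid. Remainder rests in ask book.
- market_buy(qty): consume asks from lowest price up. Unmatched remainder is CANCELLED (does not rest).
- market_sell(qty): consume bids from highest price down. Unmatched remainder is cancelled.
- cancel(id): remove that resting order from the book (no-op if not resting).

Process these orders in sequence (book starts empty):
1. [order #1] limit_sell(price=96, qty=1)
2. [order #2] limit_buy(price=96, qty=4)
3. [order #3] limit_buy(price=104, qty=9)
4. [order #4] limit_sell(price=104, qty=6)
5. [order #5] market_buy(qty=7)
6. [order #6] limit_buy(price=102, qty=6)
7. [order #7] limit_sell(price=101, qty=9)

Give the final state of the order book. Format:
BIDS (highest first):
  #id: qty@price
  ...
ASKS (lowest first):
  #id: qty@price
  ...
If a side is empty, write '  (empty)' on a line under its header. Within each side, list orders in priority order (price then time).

After op 1 [order #1] limit_sell(price=96, qty=1): fills=none; bids=[-] asks=[#1:1@96]
After op 2 [order #2] limit_buy(price=96, qty=4): fills=#2x#1:1@96; bids=[#2:3@96] asks=[-]
After op 3 [order #3] limit_buy(price=104, qty=9): fills=none; bids=[#3:9@104 #2:3@96] asks=[-]
After op 4 [order #4] limit_sell(price=104, qty=6): fills=#3x#4:6@104; bids=[#3:3@104 #2:3@96] asks=[-]
After op 5 [order #5] market_buy(qty=7): fills=none; bids=[#3:3@104 #2:3@96] asks=[-]
After op 6 [order #6] limit_buy(price=102, qty=6): fills=none; bids=[#3:3@104 #6:6@102 #2:3@96] asks=[-]
After op 7 [order #7] limit_sell(price=101, qty=9): fills=#3x#7:3@104 #6x#7:6@102; bids=[#2:3@96] asks=[-]

Answer: BIDS (highest first):
  #2: 3@96
ASKS (lowest first):
  (empty)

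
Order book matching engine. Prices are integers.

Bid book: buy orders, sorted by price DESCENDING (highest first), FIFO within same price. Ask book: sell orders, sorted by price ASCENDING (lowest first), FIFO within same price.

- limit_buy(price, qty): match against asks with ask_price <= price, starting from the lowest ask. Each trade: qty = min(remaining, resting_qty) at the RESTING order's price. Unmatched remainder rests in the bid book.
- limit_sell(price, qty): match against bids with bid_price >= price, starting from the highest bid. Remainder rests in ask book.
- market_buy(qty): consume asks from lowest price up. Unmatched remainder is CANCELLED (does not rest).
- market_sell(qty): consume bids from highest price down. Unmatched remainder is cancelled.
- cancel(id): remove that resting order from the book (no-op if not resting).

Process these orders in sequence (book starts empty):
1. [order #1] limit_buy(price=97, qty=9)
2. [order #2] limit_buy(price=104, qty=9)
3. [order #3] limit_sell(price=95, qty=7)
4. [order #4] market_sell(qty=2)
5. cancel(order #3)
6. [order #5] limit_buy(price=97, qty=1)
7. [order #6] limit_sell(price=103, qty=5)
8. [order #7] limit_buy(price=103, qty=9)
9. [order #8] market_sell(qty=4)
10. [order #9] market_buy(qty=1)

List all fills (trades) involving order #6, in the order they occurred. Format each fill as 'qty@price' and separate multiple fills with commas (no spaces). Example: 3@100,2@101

After op 1 [order #1] limit_buy(price=97, qty=9): fills=none; bids=[#1:9@97] asks=[-]
After op 2 [order #2] limit_buy(price=104, qty=9): fills=none; bids=[#2:9@104 #1:9@97] asks=[-]
After op 3 [order #3] limit_sell(price=95, qty=7): fills=#2x#3:7@104; bids=[#2:2@104 #1:9@97] asks=[-]
After op 4 [order #4] market_sell(qty=2): fills=#2x#4:2@104; bids=[#1:9@97] asks=[-]
After op 5 cancel(order #3): fills=none; bids=[#1:9@97] asks=[-]
After op 6 [order #5] limit_buy(price=97, qty=1): fills=none; bids=[#1:9@97 #5:1@97] asks=[-]
After op 7 [order #6] limit_sell(price=103, qty=5): fills=none; bids=[#1:9@97 #5:1@97] asks=[#6:5@103]
After op 8 [order #7] limit_buy(price=103, qty=9): fills=#7x#6:5@103; bids=[#7:4@103 #1:9@97 #5:1@97] asks=[-]
After op 9 [order #8] market_sell(qty=4): fills=#7x#8:4@103; bids=[#1:9@97 #5:1@97] asks=[-]
After op 10 [order #9] market_buy(qty=1): fills=none; bids=[#1:9@97 #5:1@97] asks=[-]

Answer: 5@103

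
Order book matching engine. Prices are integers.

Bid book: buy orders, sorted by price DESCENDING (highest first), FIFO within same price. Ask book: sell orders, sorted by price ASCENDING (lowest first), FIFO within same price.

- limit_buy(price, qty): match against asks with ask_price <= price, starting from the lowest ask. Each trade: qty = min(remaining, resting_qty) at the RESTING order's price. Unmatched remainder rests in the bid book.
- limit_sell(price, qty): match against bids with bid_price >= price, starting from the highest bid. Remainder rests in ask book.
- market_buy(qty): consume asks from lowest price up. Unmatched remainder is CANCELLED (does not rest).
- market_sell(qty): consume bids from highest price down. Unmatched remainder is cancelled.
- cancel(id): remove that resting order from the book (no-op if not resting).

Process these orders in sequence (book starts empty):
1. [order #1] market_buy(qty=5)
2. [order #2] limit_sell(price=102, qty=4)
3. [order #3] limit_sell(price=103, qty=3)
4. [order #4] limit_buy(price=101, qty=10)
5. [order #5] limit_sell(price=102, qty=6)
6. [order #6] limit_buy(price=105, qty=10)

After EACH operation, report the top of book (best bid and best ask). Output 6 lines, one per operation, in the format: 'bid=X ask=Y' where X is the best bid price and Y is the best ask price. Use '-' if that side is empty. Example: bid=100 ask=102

Answer: bid=- ask=-
bid=- ask=102
bid=- ask=102
bid=101 ask=102
bid=101 ask=102
bid=101 ask=103

Derivation:
After op 1 [order #1] market_buy(qty=5): fills=none; bids=[-] asks=[-]
After op 2 [order #2] limit_sell(price=102, qty=4): fills=none; bids=[-] asks=[#2:4@102]
After op 3 [order #3] limit_sell(price=103, qty=3): fills=none; bids=[-] asks=[#2:4@102 #3:3@103]
After op 4 [order #4] limit_buy(price=101, qty=10): fills=none; bids=[#4:10@101] asks=[#2:4@102 #3:3@103]
After op 5 [order #5] limit_sell(price=102, qty=6): fills=none; bids=[#4:10@101] asks=[#2:4@102 #5:6@102 #3:3@103]
After op 6 [order #6] limit_buy(price=105, qty=10): fills=#6x#2:4@102 #6x#5:6@102; bids=[#4:10@101] asks=[#3:3@103]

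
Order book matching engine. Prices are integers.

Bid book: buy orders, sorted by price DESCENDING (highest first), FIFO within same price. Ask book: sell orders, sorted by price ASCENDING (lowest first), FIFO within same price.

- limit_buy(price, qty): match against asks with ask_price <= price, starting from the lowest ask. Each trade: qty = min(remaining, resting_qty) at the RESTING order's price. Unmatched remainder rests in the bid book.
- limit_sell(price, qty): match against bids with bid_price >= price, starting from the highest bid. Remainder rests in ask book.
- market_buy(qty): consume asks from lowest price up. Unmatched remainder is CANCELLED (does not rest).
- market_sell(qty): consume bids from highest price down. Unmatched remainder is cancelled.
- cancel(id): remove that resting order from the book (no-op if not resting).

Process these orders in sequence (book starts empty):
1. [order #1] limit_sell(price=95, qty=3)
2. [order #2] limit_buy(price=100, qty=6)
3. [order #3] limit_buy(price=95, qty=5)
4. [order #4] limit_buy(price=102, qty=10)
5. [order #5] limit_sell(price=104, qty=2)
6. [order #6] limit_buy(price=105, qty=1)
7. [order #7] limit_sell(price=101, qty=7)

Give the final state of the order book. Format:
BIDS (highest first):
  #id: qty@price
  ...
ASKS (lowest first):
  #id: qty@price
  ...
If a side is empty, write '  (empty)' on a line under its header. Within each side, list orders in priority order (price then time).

Answer: BIDS (highest first):
  #4: 3@102
  #2: 3@100
  #3: 5@95
ASKS (lowest first):
  #5: 1@104

Derivation:
After op 1 [order #1] limit_sell(price=95, qty=3): fills=none; bids=[-] asks=[#1:3@95]
After op 2 [order #2] limit_buy(price=100, qty=6): fills=#2x#1:3@95; bids=[#2:3@100] asks=[-]
After op 3 [order #3] limit_buy(price=95, qty=5): fills=none; bids=[#2:3@100 #3:5@95] asks=[-]
After op 4 [order #4] limit_buy(price=102, qty=10): fills=none; bids=[#4:10@102 #2:3@100 #3:5@95] asks=[-]
After op 5 [order #5] limit_sell(price=104, qty=2): fills=none; bids=[#4:10@102 #2:3@100 #3:5@95] asks=[#5:2@104]
After op 6 [order #6] limit_buy(price=105, qty=1): fills=#6x#5:1@104; bids=[#4:10@102 #2:3@100 #3:5@95] asks=[#5:1@104]
After op 7 [order #7] limit_sell(price=101, qty=7): fills=#4x#7:7@102; bids=[#4:3@102 #2:3@100 #3:5@95] asks=[#5:1@104]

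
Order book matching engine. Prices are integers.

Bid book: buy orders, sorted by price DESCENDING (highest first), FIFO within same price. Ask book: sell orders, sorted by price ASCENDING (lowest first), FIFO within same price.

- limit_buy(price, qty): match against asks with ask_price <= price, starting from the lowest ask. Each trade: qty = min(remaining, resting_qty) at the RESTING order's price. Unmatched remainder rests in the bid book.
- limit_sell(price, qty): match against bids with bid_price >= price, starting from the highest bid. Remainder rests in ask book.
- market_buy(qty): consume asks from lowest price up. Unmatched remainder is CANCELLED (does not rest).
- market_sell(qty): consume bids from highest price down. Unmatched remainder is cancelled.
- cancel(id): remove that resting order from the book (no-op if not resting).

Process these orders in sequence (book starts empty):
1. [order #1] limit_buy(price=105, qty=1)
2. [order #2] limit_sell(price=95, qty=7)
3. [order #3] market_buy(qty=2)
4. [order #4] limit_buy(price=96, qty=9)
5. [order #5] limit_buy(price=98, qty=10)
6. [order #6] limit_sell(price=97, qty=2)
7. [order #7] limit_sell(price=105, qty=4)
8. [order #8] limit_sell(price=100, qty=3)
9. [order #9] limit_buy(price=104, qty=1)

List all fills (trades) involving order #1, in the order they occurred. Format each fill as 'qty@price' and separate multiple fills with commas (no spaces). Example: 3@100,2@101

Answer: 1@105

Derivation:
After op 1 [order #1] limit_buy(price=105, qty=1): fills=none; bids=[#1:1@105] asks=[-]
After op 2 [order #2] limit_sell(price=95, qty=7): fills=#1x#2:1@105; bids=[-] asks=[#2:6@95]
After op 3 [order #3] market_buy(qty=2): fills=#3x#2:2@95; bids=[-] asks=[#2:4@95]
After op 4 [order #4] limit_buy(price=96, qty=9): fills=#4x#2:4@95; bids=[#4:5@96] asks=[-]
After op 5 [order #5] limit_buy(price=98, qty=10): fills=none; bids=[#5:10@98 #4:5@96] asks=[-]
After op 6 [order #6] limit_sell(price=97, qty=2): fills=#5x#6:2@98; bids=[#5:8@98 #4:5@96] asks=[-]
After op 7 [order #7] limit_sell(price=105, qty=4): fills=none; bids=[#5:8@98 #4:5@96] asks=[#7:4@105]
After op 8 [order #8] limit_sell(price=100, qty=3): fills=none; bids=[#5:8@98 #4:5@96] asks=[#8:3@100 #7:4@105]
After op 9 [order #9] limit_buy(price=104, qty=1): fills=#9x#8:1@100; bids=[#5:8@98 #4:5@96] asks=[#8:2@100 #7:4@105]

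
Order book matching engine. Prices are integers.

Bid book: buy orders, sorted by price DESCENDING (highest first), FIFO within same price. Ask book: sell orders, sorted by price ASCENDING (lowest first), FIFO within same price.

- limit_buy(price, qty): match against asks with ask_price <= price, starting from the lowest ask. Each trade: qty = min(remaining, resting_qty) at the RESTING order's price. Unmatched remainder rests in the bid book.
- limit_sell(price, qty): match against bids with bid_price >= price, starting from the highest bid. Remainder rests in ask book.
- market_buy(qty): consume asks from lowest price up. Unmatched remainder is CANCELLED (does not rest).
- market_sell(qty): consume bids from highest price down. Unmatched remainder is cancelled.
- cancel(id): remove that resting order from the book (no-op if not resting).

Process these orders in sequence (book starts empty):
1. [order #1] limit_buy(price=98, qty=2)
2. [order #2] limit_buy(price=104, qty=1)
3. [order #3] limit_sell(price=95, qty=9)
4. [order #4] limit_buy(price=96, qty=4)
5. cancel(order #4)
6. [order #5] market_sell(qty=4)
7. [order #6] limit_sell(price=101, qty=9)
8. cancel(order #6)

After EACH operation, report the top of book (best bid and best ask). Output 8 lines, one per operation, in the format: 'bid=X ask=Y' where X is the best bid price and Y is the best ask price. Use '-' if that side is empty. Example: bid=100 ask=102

Answer: bid=98 ask=-
bid=104 ask=-
bid=- ask=95
bid=- ask=95
bid=- ask=95
bid=- ask=95
bid=- ask=95
bid=- ask=95

Derivation:
After op 1 [order #1] limit_buy(price=98, qty=2): fills=none; bids=[#1:2@98] asks=[-]
After op 2 [order #2] limit_buy(price=104, qty=1): fills=none; bids=[#2:1@104 #1:2@98] asks=[-]
After op 3 [order #3] limit_sell(price=95, qty=9): fills=#2x#3:1@104 #1x#3:2@98; bids=[-] asks=[#3:6@95]
After op 4 [order #4] limit_buy(price=96, qty=4): fills=#4x#3:4@95; bids=[-] asks=[#3:2@95]
After op 5 cancel(order #4): fills=none; bids=[-] asks=[#3:2@95]
After op 6 [order #5] market_sell(qty=4): fills=none; bids=[-] asks=[#3:2@95]
After op 7 [order #6] limit_sell(price=101, qty=9): fills=none; bids=[-] asks=[#3:2@95 #6:9@101]
After op 8 cancel(order #6): fills=none; bids=[-] asks=[#3:2@95]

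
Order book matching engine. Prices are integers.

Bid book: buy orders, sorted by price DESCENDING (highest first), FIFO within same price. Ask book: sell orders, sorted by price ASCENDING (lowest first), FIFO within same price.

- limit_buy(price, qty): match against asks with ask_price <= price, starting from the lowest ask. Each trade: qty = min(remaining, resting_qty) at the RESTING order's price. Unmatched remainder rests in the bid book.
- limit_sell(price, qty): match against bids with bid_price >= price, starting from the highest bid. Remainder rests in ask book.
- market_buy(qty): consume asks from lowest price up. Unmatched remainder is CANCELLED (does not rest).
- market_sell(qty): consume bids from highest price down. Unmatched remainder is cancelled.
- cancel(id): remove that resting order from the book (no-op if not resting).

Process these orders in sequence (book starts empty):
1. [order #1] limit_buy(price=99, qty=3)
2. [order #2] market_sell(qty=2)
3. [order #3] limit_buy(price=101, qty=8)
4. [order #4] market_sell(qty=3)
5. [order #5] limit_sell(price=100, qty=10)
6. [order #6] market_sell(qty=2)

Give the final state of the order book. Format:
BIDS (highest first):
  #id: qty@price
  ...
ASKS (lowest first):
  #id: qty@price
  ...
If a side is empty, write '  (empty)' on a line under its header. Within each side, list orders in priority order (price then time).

After op 1 [order #1] limit_buy(price=99, qty=3): fills=none; bids=[#1:3@99] asks=[-]
After op 2 [order #2] market_sell(qty=2): fills=#1x#2:2@99; bids=[#1:1@99] asks=[-]
After op 3 [order #3] limit_buy(price=101, qty=8): fills=none; bids=[#3:8@101 #1:1@99] asks=[-]
After op 4 [order #4] market_sell(qty=3): fills=#3x#4:3@101; bids=[#3:5@101 #1:1@99] asks=[-]
After op 5 [order #5] limit_sell(price=100, qty=10): fills=#3x#5:5@101; bids=[#1:1@99] asks=[#5:5@100]
After op 6 [order #6] market_sell(qty=2): fills=#1x#6:1@99; bids=[-] asks=[#5:5@100]

Answer: BIDS (highest first):
  (empty)
ASKS (lowest first):
  #5: 5@100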